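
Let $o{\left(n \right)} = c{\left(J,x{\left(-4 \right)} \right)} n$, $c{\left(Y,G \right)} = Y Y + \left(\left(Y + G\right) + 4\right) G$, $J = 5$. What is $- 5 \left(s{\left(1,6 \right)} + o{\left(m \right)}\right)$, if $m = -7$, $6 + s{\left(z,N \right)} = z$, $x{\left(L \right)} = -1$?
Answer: $620$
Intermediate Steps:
$s{\left(z,N \right)} = -6 + z$
$c{\left(Y,G \right)} = Y^{2} + G \left(4 + G + Y\right)$ ($c{\left(Y,G \right)} = Y^{2} + \left(\left(G + Y\right) + 4\right) G = Y^{2} + \left(4 + G + Y\right) G = Y^{2} + G \left(4 + G + Y\right)$)
$o{\left(n \right)} = 17 n$ ($o{\left(n \right)} = \left(\left(-1\right)^{2} + 5^{2} + 4 \left(-1\right) - 5\right) n = \left(1 + 25 - 4 - 5\right) n = 17 n$)
$- 5 \left(s{\left(1,6 \right)} + o{\left(m \right)}\right) = - 5 \left(\left(-6 + 1\right) + 17 \left(-7\right)\right) = - 5 \left(-5 - 119\right) = \left(-5\right) \left(-124\right) = 620$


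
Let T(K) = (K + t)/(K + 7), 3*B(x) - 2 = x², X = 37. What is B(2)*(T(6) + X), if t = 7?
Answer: 76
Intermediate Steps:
B(x) = ⅔ + x²/3
T(K) = 1 (T(K) = (K + 7)/(K + 7) = (7 + K)/(7 + K) = 1)
B(2)*(T(6) + X) = (⅔ + (⅓)*2²)*(1 + 37) = (⅔ + (⅓)*4)*38 = (⅔ + 4/3)*38 = 2*38 = 76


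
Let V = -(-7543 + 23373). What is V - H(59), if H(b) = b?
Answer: -15889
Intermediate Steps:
V = -15830 (V = -1*15830 = -15830)
V - H(59) = -15830 - 1*59 = -15830 - 59 = -15889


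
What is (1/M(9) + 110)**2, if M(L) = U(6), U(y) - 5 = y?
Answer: 1466521/121 ≈ 12120.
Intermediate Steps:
U(y) = 5 + y
M(L) = 11 (M(L) = 5 + 6 = 11)
(1/M(9) + 110)**2 = (1/11 + 110)**2 = (1211/11)**2 = 1466521/121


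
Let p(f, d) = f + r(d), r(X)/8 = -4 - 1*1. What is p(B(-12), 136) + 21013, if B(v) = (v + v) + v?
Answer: 20937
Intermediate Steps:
B(v) = 3*v (B(v) = 2*v + v = 3*v)
r(X) = -40 (r(X) = 8*(-4 - 1*1) = 8*(-4 - 1) = 8*(-5) = -40)
p(f, d) = -40 + f (p(f, d) = f - 40 = -40 + f)
p(B(-12), 136) + 21013 = (-40 + 3*(-12)) + 21013 = (-40 - 36) + 21013 = -76 + 21013 = 20937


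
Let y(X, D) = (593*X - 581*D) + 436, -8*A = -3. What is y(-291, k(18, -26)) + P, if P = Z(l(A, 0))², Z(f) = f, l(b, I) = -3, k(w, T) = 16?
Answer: -181414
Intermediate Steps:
A = 3/8 (A = -⅛*(-3) = 3/8 ≈ 0.37500)
y(X, D) = 436 - 581*D + 593*X (y(X, D) = (-581*D + 593*X) + 436 = 436 - 581*D + 593*X)
P = 9 (P = (-3)² = 9)
y(-291, k(18, -26)) + P = (436 - 581*16 + 593*(-291)) + 9 = (436 - 9296 - 172563) + 9 = -181423 + 9 = -181414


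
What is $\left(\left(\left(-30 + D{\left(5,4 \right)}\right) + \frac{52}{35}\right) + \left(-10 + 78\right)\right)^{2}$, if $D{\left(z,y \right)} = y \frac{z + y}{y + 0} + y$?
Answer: $\frac{3374569}{1225} \approx 2754.8$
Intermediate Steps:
$D{\left(z,y \right)} = z + 2 y$ ($D{\left(z,y \right)} = y \frac{y + z}{y} + y = \left(y + z\right) + y = z + 2 y$)
$\left(\left(\left(-30 + D{\left(5,4 \right)}\right) + \frac{52}{35}\right) + \left(-10 + 78\right)\right)^{2} = \left(\left(\left(-30 + \left(5 + 2 \cdot 4\right)\right) + \frac{52}{35}\right) + \left(-10 + 78\right)\right)^{2} = \left(\left(\left(-30 + \left(5 + 8\right)\right) + 52 \cdot \frac{1}{35}\right) + 68\right)^{2} = \left(\left(\left(-30 + 13\right) + \frac{52}{35}\right) + 68\right)^{2} = \left(\left(-17 + \frac{52}{35}\right) + 68\right)^{2} = \left(- \frac{543}{35} + 68\right)^{2} = \left(\frac{1837}{35}\right)^{2} = \frac{3374569}{1225}$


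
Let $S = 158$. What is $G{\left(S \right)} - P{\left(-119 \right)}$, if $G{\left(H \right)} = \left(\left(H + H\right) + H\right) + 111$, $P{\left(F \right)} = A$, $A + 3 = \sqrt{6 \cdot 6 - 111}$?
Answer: $588 - 5 i \sqrt{3} \approx 588.0 - 8.6602 i$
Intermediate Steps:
$A = -3 + 5 i \sqrt{3}$ ($A = -3 + \sqrt{6 \cdot 6 - 111} = -3 + \sqrt{36 - 111} = -3 + \sqrt{-75} = -3 + 5 i \sqrt{3} \approx -3.0 + 8.6602 i$)
$P{\left(F \right)} = -3 + 5 i \sqrt{3}$
$G{\left(H \right)} = 111 + 3 H$ ($G{\left(H \right)} = \left(2 H + H\right) + 111 = 3 H + 111 = 111 + 3 H$)
$G{\left(S \right)} - P{\left(-119 \right)} = \left(111 + 3 \cdot 158\right) - \left(-3 + 5 i \sqrt{3}\right) = \left(111 + 474\right) + \left(3 - 5 i \sqrt{3}\right) = 585 + \left(3 - 5 i \sqrt{3}\right) = 588 - 5 i \sqrt{3}$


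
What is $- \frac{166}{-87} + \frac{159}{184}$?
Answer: $\frac{44377}{16008} \approx 2.7722$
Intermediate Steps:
$- \frac{166}{-87} + \frac{159}{184} = \left(-166\right) \left(- \frac{1}{87}\right) + 159 \cdot \frac{1}{184} = \frac{166}{87} + \frac{159}{184} = \frac{44377}{16008}$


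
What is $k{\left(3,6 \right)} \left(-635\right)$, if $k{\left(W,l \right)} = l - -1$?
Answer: $-4445$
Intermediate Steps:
$k{\left(W,l \right)} = 1 + l$ ($k{\left(W,l \right)} = l + 1 = 1 + l$)
$k{\left(3,6 \right)} \left(-635\right) = \left(1 + 6\right) \left(-635\right) = 7 \left(-635\right) = -4445$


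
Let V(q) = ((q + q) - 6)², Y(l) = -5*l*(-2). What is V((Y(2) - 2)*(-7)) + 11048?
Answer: 77612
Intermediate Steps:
Y(l) = 10*l
V(q) = (-6 + 2*q)² (V(q) = (2*q - 6)² = (-6 + 2*q)²)
V((Y(2) - 2)*(-7)) + 11048 = 4*(-3 + (10*2 - 2)*(-7))² + 11048 = 4*(-3 + (20 - 2)*(-7))² + 11048 = 4*(-3 + 18*(-7))² + 11048 = 4*(-3 - 126)² + 11048 = 4*(-129)² + 11048 = 4*16641 + 11048 = 66564 + 11048 = 77612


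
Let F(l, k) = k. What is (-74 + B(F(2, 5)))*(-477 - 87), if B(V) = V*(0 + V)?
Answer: 27636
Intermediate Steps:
B(V) = V² (B(V) = V*V = V²)
(-74 + B(F(2, 5)))*(-477 - 87) = (-74 + 5²)*(-477 - 87) = (-74 + 25)*(-564) = -49*(-564) = 27636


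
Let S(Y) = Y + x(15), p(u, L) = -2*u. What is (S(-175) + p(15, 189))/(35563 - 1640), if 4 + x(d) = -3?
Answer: -212/33923 ≈ -0.0062495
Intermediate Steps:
x(d) = -7 (x(d) = -4 - 3 = -7)
S(Y) = -7 + Y (S(Y) = Y - 7 = -7 + Y)
(S(-175) + p(15, 189))/(35563 - 1640) = ((-7 - 175) - 2*15)/(35563 - 1640) = (-182 - 30)/33923 = -212*1/33923 = -212/33923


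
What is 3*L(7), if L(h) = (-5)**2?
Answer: 75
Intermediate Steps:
L(h) = 25
3*L(7) = 3*25 = 75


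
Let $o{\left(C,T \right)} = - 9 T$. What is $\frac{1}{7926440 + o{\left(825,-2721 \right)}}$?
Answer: $\frac{1}{7950929} \approx 1.2577 \cdot 10^{-7}$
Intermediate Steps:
$\frac{1}{7926440 + o{\left(825,-2721 \right)}} = \frac{1}{7926440 - -24489} = \frac{1}{7926440 + 24489} = \frac{1}{7950929}$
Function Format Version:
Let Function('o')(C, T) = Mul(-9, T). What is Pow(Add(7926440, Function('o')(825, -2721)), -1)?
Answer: Rational(1, 7950929) ≈ 1.2577e-7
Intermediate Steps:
Pow(Add(7926440, Function('o')(825, -2721)), -1) = Pow(Add(7926440, Mul(-9, -2721)), -1) = Pow(Add(7926440, 24489), -1) = Pow(7950929, -1) = Rational(1, 7950929)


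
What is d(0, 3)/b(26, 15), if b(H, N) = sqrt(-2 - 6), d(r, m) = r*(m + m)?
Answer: 0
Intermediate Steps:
d(r, m) = 2*m*r (d(r, m) = r*(2*m) = 2*m*r)
b(H, N) = 2*I*sqrt(2) (b(H, N) = sqrt(-8) = 2*I*sqrt(2))
d(0, 3)/b(26, 15) = (2*3*0)/((2*I*sqrt(2))) = 0*(-I*sqrt(2)/4) = 0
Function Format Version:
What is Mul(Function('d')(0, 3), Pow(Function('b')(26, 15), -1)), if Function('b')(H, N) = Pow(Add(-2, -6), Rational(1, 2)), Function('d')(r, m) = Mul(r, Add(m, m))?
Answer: 0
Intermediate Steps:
Function('d')(r, m) = Mul(2, m, r) (Function('d')(r, m) = Mul(r, Mul(2, m)) = Mul(2, m, r))
Function('b')(H, N) = Mul(2, I, Pow(2, Rational(1, 2))) (Function('b')(H, N) = Pow(-8, Rational(1, 2)) = Mul(2, I, Pow(2, Rational(1, 2))))
Mul(Function('d')(0, 3), Pow(Function('b')(26, 15), -1)) = Mul(Mul(2, 3, 0), Pow(Mul(2, I, Pow(2, Rational(1, 2))), -1)) = Mul(0, Mul(Rational(-1, 4), I, Pow(2, Rational(1, 2)))) = 0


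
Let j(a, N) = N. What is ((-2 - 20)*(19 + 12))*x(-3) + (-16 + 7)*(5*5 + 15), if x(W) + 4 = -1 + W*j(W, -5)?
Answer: -7180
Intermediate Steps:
x(W) = -5 - 5*W (x(W) = -4 + (-1 + W*(-5)) = -4 + (-1 - 5*W) = -5 - 5*W)
((-2 - 20)*(19 + 12))*x(-3) + (-16 + 7)*(5*5 + 15) = ((-2 - 20)*(19 + 12))*(-5 - 5*(-3)) + (-16 + 7)*(5*5 + 15) = (-22*31)*(-5 + 15) - 9*(25 + 15) = -682*10 - 9*40 = -6820 - 360 = -7180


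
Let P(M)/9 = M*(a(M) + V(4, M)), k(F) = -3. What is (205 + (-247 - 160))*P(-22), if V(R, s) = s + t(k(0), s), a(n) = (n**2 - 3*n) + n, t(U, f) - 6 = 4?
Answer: 20637936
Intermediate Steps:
t(U, f) = 10 (t(U, f) = 6 + 4 = 10)
a(n) = n**2 - 2*n
V(R, s) = 10 + s (V(R, s) = s + 10 = 10 + s)
P(M) = 9*M*(10 + M + M*(-2 + M)) (P(M) = 9*(M*(M*(-2 + M) + (10 + M))) = 9*(M*(10 + M + M*(-2 + M))) = 9*M*(10 + M + M*(-2 + M)))
(205 + (-247 - 160))*P(-22) = (205 + (-247 - 160))*(9*(-22)*(10 + (-22)**2 - 1*(-22))) = (205 - 407)*(9*(-22)*(10 + 484 + 22)) = -1818*(-22)*516 = -202*(-102168) = 20637936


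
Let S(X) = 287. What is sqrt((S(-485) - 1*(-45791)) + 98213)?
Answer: sqrt(144291) ≈ 379.86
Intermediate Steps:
sqrt((S(-485) - 1*(-45791)) + 98213) = sqrt((287 - 1*(-45791)) + 98213) = sqrt((287 + 45791) + 98213) = sqrt(46078 + 98213) = sqrt(144291)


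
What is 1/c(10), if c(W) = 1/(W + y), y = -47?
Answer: -37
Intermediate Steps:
c(W) = 1/(-47 + W) (c(W) = 1/(W - 47) = 1/(-47 + W))
1/c(10) = 1/(1/(-47 + 10)) = 1/(1/(-37)) = 1/(-1/37) = -37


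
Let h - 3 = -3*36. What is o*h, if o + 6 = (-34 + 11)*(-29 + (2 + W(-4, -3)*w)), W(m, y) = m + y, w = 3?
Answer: -115290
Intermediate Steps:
h = -105 (h = 3 - 3*36 = 3 - 108 = -105)
o = 1098 (o = -6 + (-34 + 11)*(-29 + (2 + (-4 - 3)*3)) = -6 - 23*(-29 + (2 - 7*3)) = -6 - 23*(-29 + (2 - 21)) = -6 - 23*(-29 - 19) = -6 - 23*(-48) = -6 + 1104 = 1098)
o*h = 1098*(-105) = -115290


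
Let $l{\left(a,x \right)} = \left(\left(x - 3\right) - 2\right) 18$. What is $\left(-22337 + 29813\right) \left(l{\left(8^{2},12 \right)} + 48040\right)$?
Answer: $360089016$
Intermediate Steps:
$l{\left(a,x \right)} = -90 + 18 x$ ($l{\left(a,x \right)} = \left(\left(-3 + x\right) - 2\right) 18 = \left(-5 + x\right) 18 = -90 + 18 x$)
$\left(-22337 + 29813\right) \left(l{\left(8^{2},12 \right)} + 48040\right) = \left(-22337 + 29813\right) \left(\left(-90 + 18 \cdot 12\right) + 48040\right) = 7476 \left(\left(-90 + 216\right) + 48040\right) = 7476 \left(126 + 48040\right) = 7476 \cdot 48166 = 360089016$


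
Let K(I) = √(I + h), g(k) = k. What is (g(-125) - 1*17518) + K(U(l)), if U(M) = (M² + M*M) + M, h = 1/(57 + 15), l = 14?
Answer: -17643 + √58466/12 ≈ -17623.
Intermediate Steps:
h = 1/72 ≈ 0.013889
U(M) = M + 2*M² (U(M) = (M² + M²) + M = 2*M² + M = M + 2*M²)
K(I) = √(1/72 + I) (K(I) = √(I + 1/72) = √(1/72 + I))
(g(-125) - 1*17518) + K(U(l)) = (-125 - 1*17518) + √(2 + 144*(14*(1 + 2*14)))/12 = (-125 - 17518) + √(2 + 144*(14*(1 + 28)))/12 = -17643 + √(2 + 144*(14*29))/12 = -17643 + √(2 + 144*406)/12 = -17643 + √(2 + 58464)/12 = -17643 + √58466/12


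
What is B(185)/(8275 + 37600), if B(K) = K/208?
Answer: 37/1908400 ≈ 1.9388e-5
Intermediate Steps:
B(K) = K/208 (B(K) = K*(1/208) = K/208)
B(185)/(8275 + 37600) = ((1/208)*185)/(8275 + 37600) = (185/208)/45875 = (185/208)*(1/45875) = 37/1908400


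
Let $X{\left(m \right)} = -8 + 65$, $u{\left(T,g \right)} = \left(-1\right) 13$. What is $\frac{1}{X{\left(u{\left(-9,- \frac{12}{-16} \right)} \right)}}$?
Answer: $\frac{1}{57} \approx 0.017544$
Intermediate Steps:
$u{\left(T,g \right)} = -13$
$X{\left(m \right)} = 57$
$\frac{1}{X{\left(u{\left(-9,- \frac{12}{-16} \right)} \right)}} = \frac{1}{57}$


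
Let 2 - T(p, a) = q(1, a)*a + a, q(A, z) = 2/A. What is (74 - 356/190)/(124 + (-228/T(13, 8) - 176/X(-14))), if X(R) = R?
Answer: 263802/537415 ≈ 0.49087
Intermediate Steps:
T(p, a) = 2 - 3*a (T(p, a) = 2 - ((2/1)*a + a) = 2 - ((2*1)*a + a) = 2 - (2*a + a) = 2 - 3*a)
(74 - 356/190)/(124 + (-228/T(13, 8) - 176/X(-14))) = (74 - 356/190)/(124 + (-228/(2 - 3*8) - 176/(-14))) = (74 - 356*1/190)/(124 + (-228/(2 - 24) - 176*(-1/14))) = (74 - 178/95)/(124 + (-228/(-22) + 88/7)) = 6852/(95*(124 + (-228*(-1/22) + 88/7))) = 6852/(95*(124 + (114/11 + 88/7))) = 6852/(95*(124 + 1766/77)) = 6852/(95*(11314/77)) = (6852/95)*(77/11314) = 263802/537415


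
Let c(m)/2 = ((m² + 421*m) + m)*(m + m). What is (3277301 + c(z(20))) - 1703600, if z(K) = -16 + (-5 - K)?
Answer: 4135545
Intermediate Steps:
z(K) = -21 - K
c(m) = 4*m*(m² + 422*m) (c(m) = 2*(((m² + 421*m) + m)*(m + m)) = 2*((m² + 422*m)*(2*m)) = 2*(2*m*(m² + 422*m)) = 4*m*(m² + 422*m))
(3277301 + c(z(20))) - 1703600 = (3277301 + 4*(-21 - 1*20)²*(422 + (-21 - 1*20))) - 1703600 = (3277301 + 4*(-21 - 20)²*(422 + (-21 - 20))) - 1703600 = (3277301 + 4*(-41)²*(422 - 41)) - 1703600 = (3277301 + 4*1681*381) - 1703600 = (3277301 + 2561844) - 1703600 = 5839145 - 1703600 = 4135545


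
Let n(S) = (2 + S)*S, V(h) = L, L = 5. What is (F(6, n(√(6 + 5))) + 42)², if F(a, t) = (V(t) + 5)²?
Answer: 20164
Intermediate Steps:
V(h) = 5
n(S) = S*(2 + S)
F(a, t) = 100 (F(a, t) = (5 + 5)² = 10² = 100)
(F(6, n(√(6 + 5))) + 42)² = (100 + 42)² = 142² = 20164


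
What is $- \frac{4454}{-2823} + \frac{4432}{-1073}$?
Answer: $- \frac{7732394}{3029079} \approx -2.5527$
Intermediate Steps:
$- \frac{4454}{-2823} + \frac{4432}{-1073} = \left(-4454\right) \left(- \frac{1}{2823}\right) + 4432 \left(- \frac{1}{1073}\right) = \frac{4454}{2823} - \frac{4432}{1073} = - \frac{7732394}{3029079}$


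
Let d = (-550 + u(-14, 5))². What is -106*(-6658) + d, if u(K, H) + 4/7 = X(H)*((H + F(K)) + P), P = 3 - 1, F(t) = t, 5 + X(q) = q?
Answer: 49434968/49 ≈ 1.0089e+6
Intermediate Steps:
X(q) = -5 + q
P = 2
u(K, H) = -4/7 + (-5 + H)*(2 + H + K) (u(K, H) = -4/7 + (-5 + H)*((H + K) + 2) = -4/7 + (-5 + H)*(2 + H + K))
d = 14853316/49 (d = (-550 + (-74/7 + 5² - 5*(-14) - 3*5 + 5*(-14)))² = (-550 + (-74/7 + 25 + 70 - 15 - 70))² = (-550 - 4/7)² = (-3854/7)² = 14853316/49 ≈ 3.0313e+5)
-106*(-6658) + d = -106*(-6658) + 14853316/49 = 705748 + 14853316/49 = 49434968/49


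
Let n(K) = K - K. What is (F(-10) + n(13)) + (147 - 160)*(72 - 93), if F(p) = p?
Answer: 263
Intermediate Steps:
n(K) = 0
(F(-10) + n(13)) + (147 - 160)*(72 - 93) = (-10 + 0) + (147 - 160)*(72 - 93) = -10 - 13*(-21) = -10 + 273 = 263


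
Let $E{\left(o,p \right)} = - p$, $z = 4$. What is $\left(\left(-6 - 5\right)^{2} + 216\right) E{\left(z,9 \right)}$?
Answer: $-3033$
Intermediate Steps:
$\left(\left(-6 - 5\right)^{2} + 216\right) E{\left(z,9 \right)} = \left(\left(-6 - 5\right)^{2} + 216\right) \left(\left(-1\right) 9\right) = \left(\left(-11\right)^{2} + 216\right) \left(-9\right) = \left(121 + 216\right) \left(-9\right) = 337 \left(-9\right) = -3033$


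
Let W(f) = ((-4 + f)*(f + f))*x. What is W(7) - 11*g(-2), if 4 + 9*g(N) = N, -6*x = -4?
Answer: 106/3 ≈ 35.333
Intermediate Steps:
x = ⅔ (x = -⅙*(-4) = ⅔ ≈ 0.66667)
g(N) = -4/9 + N/9
W(f) = 4*f*(-4 + f)/3 (W(f) = ((-4 + f)*(f + f))*(⅔) = ((-4 + f)*(2*f))*(⅔) = (2*f*(-4 + f))*(⅔) = 4*f*(-4 + f)/3)
W(7) - 11*g(-2) = (4/3)*7*(-4 + 7) - 11*(-4/9 + (⅑)*(-2)) = (4/3)*7*3 - 11*(-4/9 - 2/9) = 28 - 11*(-⅔) = 28 + 22/3 = 106/3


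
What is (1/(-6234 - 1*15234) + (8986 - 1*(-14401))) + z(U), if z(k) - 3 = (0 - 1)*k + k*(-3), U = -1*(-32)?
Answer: 499388615/21468 ≈ 23262.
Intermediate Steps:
U = 32
z(k) = 3 - 4*k (z(k) = 3 + ((0 - 1)*k + k*(-3)) = 3 + (-k - 3*k) = 3 - 4*k)
(1/(-6234 - 1*15234) + (8986 - 1*(-14401))) + z(U) = (1/(-6234 - 1*15234) + (8986 - 1*(-14401))) + (3 - 4*32) = (1/(-6234 - 15234) + (8986 + 14401)) + (3 - 128) = (1/(-21468) + 23387) - 125 = (-1/21468 + 23387) - 125 = 502072115/21468 - 125 = 499388615/21468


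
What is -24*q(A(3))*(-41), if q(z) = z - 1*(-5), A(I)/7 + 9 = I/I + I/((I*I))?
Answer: -47888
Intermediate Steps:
A(I) = -56 + 7/I (A(I) = -63 + 7*(I/I + I/((I*I))) = -63 + 7*(1 + I/(I²)) = -63 + 7*(1 + I/I²) = -63 + 7*(1 + 1/I) = -63 + (7 + 7/I) = -56 + 7/I)
q(z) = 5 + z (q(z) = z + 5 = 5 + z)
-24*q(A(3))*(-41) = -24*(5 + (-56 + 7/3))*(-41) = -24*(5 - 161/3)*(-41) = -24*(-146/3)*(-41) = 1168*(-41) = -47888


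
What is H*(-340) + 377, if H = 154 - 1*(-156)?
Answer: -105023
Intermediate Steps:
H = 310 (H = 154 + 156 = 310)
H*(-340) + 377 = 310*(-340) + 377 = -105400 + 377 = -105023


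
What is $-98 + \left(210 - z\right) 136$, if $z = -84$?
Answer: $39886$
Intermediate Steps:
$-98 + \left(210 - z\right) 136 = -98 + \left(210 - -84\right) 136 = -98 + \left(210 + 84\right) 136 = -98 + 294 \cdot 136 = -98 + 39984 = 39886$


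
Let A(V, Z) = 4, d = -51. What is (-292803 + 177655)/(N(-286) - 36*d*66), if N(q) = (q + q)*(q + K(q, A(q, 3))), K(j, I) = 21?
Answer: -2617/6199 ≈ -0.42216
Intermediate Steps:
N(q) = 2*q*(21 + q) (N(q) = (q + q)*(q + 21) = (2*q)*(21 + q) = 2*q*(21 + q))
(-292803 + 177655)/(N(-286) - 36*d*66) = (-292803 + 177655)/(2*(-286)*(21 - 286) - 36*(-51)*66) = -115148/(2*(-286)*(-265) + 1836*66) = -115148/(151580 + 121176) = -115148/272756 = -115148*1/272756 = -2617/6199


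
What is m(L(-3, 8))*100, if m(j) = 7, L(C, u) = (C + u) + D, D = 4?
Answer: 700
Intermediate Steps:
L(C, u) = 4 + C + u (L(C, u) = (C + u) + 4 = 4 + C + u)
m(L(-3, 8))*100 = 7*100 = 700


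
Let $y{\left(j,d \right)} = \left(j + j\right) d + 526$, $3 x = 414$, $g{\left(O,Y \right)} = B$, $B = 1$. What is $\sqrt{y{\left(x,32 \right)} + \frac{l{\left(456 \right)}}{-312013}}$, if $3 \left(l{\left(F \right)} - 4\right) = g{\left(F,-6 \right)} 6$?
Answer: $\frac{4 \sqrt{56938816487839}}{312013} \approx 96.737$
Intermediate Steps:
$g{\left(O,Y \right)} = 1$
$x = 138$ ($x = \frac{1}{3} \cdot 414 = 138$)
$y{\left(j,d \right)} = 526 + 2 d j$ ($y{\left(j,d \right)} = 2 j d + 526 = 2 d j + 526 = 526 + 2 d j$)
$l{\left(F \right)} = 6$ ($l{\left(F \right)} = 4 + \frac{1 \cdot 6}{3} = 4 + \frac{1}{3} \cdot 6 = 4 + 2 = 6$)
$\sqrt{y{\left(x,32 \right)} + \frac{l{\left(456 \right)}}{-312013}} = \sqrt{\left(526 + 2 \cdot 32 \cdot 138\right) + \frac{6}{-312013}} = \sqrt{\left(526 + 8832\right) + 6 \left(- \frac{1}{312013}\right)} = \sqrt{9358 - \frac{6}{312013}} = \sqrt{\frac{2919817648}{312013}} = \frac{4 \sqrt{56938816487839}}{312013}$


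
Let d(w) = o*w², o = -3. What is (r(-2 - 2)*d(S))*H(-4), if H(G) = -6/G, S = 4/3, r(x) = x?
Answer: 32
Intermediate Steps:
S = 4/3 (S = 4*(⅓) = 4/3 ≈ 1.3333)
d(w) = -3*w²
(r(-2 - 2)*d(S))*H(-4) = ((-2 - 2)*(-3*(4/3)²))*(-6/(-4)) = (-(-12)*16/9)*(-6*(-¼)) = -4*(-16/3)*(3/2) = (64/3)*(3/2) = 32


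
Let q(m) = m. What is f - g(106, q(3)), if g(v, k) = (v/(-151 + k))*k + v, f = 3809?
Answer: 274181/74 ≈ 3705.1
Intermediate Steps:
g(v, k) = v + k*v/(-151 + k) (g(v, k) = (v/(-151 + k))*k + v = k*v/(-151 + k) + v = v + k*v/(-151 + k))
f - g(106, q(3)) = 3809 - 106*(-151 + 2*3)/(-151 + 3) = 3809 - 106*(-151 + 6)/(-148) = 3809 - 106*(-1)*(-145)/148 = 3809 - 1*7685/74 = 3809 - 7685/74 = 274181/74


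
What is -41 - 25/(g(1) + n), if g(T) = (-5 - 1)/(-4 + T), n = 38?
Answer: -333/8 ≈ -41.625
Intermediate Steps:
g(T) = -6/(-4 + T)
-41 - 25/(g(1) + n) = -41 - 25/(-6/(-4 + 1) + 38) = -41 - 25/(-6/(-3) + 38) = -41 - 25/(-6*(-⅓) + 38) = -41 - 25/(2 + 38) = -41 - 25/40 = -41 - 25*1/40 = -41 - 5/8 = -333/8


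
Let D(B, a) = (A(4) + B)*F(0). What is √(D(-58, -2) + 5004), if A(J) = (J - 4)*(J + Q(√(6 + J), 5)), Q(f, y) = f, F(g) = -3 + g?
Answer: √5178 ≈ 71.958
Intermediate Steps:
A(J) = (-4 + J)*(J + √(6 + J)) (A(J) = (J - 4)*(J + √(6 + J)) = (-4 + J)*(J + √(6 + J)))
D(B, a) = -3*B (D(B, a) = ((4² - 4*4 - 4*√(6 + 4) + 4*√(6 + 4)) + B)*(-3 + 0) = ((16 - 16 - 4*√10 + 4*√10) + B)*(-3) = (0 + B)*(-3) = B*(-3) = -3*B)
√(D(-58, -2) + 5004) = √(-3*(-58) + 5004) = √(174 + 5004) = √5178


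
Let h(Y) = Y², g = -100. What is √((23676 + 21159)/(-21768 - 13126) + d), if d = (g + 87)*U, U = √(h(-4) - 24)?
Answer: √(-1564472490 - 31657372136*I*√2)/34894 ≈ 4.2135 - 4.3633*I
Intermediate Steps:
U = 2*I*√2 (U = √((-4)² - 24) = √(16 - 24) = √(-8) = 2*I*√2 ≈ 2.8284*I)
d = -26*I*√2 (d = (-100 + 87)*(2*I*√2) = -26*I*√2 ≈ -36.77*I)
√((23676 + 21159)/(-21768 - 13126) + d) = √((23676 + 21159)/(-21768 - 13126) - 26*I*√2) = √(44835/(-34894) - 26*I*√2) = √(44835*(-1/34894) - 26*I*√2) = √(-44835/34894 - 26*I*√2)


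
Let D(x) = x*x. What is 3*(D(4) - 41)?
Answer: -75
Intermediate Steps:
D(x) = x**2
3*(D(4) - 41) = 3*(4**2 - 41) = 3*(16 - 41) = 3*(-25) = -75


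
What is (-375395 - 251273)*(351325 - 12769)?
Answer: -212162211408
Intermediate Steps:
(-375395 - 251273)*(351325 - 12769) = -626668*338556 = -212162211408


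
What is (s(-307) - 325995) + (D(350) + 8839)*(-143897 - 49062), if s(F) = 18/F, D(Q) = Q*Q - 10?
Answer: -7779821621360/307 ≈ -2.5341e+10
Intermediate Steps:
D(Q) = -10 + Q² (D(Q) = Q² - 10 = -10 + Q²)
(s(-307) - 325995) + (D(350) + 8839)*(-143897 - 49062) = (18/(-307) - 325995) + ((-10 + 350²) + 8839)*(-143897 - 49062) = (18*(-1/307) - 325995) + ((-10 + 122500) + 8839)*(-192959) = (-18/307 - 325995) + (122490 + 8839)*(-192959) = -100080483/307 + 131329*(-192959) = -100080483/307 - 25341112511 = -7779821621360/307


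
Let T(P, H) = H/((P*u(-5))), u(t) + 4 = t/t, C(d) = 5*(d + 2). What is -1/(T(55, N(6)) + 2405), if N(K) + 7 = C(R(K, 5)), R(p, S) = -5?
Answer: -15/36077 ≈ -0.00041578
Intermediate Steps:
C(d) = 10 + 5*d (C(d) = 5*(2 + d) = 10 + 5*d)
u(t) = -3 (u(t) = -4 + t/t = -4 + 1 = -3)
N(K) = -22 (N(K) = -7 + (10 + 5*(-5)) = -7 + (10 - 25) = -7 - 15 = -22)
T(P, H) = -H/(3*P) (T(P, H) = H/((P*(-3))) = H/((-3*P)) = H*(-1/(3*P)) = -H/(3*P))
-1/(T(55, N(6)) + 2405) = -1/(-1/3*(-22)/55 + 2405) = -1/(-1/3*(-22)*1/55 + 2405) = -1/(2/15 + 2405) = -1/36077/15 = -1*15/36077 = -15/36077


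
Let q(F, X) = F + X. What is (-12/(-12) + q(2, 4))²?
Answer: 49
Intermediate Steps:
(-12/(-12) + q(2, 4))² = (-12/(-12) + (2 + 4))² = (-12*(-1/12) + 6)² = (1 + 6)² = 7² = 49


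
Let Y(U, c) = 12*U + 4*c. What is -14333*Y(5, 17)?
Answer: -1834624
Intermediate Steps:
Y(U, c) = 4*c + 12*U
-14333*Y(5, 17) = -14333*(4*17 + 12*5) = -14333*(68 + 60) = -14333*128 = -1834624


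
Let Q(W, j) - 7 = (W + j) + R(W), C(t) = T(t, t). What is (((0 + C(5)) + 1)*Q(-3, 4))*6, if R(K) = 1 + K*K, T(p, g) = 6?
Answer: 756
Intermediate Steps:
R(K) = 1 + K²
C(t) = 6
Q(W, j) = 8 + W + j + W² (Q(W, j) = 7 + ((W + j) + (1 + W²)) = 7 + (1 + W + j + W²) = 8 + W + j + W²)
(((0 + C(5)) + 1)*Q(-3, 4))*6 = (((0 + 6) + 1)*(8 - 3 + 4 + (-3)²))*6 = ((6 + 1)*(8 - 3 + 4 + 9))*6 = (7*18)*6 = 126*6 = 756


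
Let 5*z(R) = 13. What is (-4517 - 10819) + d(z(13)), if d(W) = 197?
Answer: -15139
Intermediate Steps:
z(R) = 13/5 (z(R) = (⅕)*13 = 13/5)
(-4517 - 10819) + d(z(13)) = (-4517 - 10819) + 197 = -15336 + 197 = -15139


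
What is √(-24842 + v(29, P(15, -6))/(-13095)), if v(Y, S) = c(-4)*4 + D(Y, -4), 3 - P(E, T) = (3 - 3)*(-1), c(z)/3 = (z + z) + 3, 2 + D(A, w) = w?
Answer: 2*I*√13147781095/1455 ≈ 157.61*I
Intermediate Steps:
D(A, w) = -2 + w
c(z) = 9 + 6*z (c(z) = 3*((z + z) + 3) = 3*(2*z + 3) = 3*(3 + 2*z) = 9 + 6*z)
P(E, T) = 3 (P(E, T) = 3 - (3 - 3)*(-1) = 3 - 0*(-1) = 3 - 1*0 = 3 + 0 = 3)
v(Y, S) = -66 (v(Y, S) = (9 + 6*(-4))*4 + (-2 - 4) = (9 - 24)*4 - 6 = -15*4 - 6 = -60 - 6 = -66)
√(-24842 + v(29, P(15, -6))/(-13095)) = √(-24842 - 66/(-13095)) = √(-24842 - 66*(-1/13095)) = √(-24842 + 22/4365) = √(-108435308/4365) = 2*I*√13147781095/1455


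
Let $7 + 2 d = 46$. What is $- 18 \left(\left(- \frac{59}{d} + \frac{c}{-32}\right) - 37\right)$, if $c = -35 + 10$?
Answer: $\frac{146931}{208} \approx 706.4$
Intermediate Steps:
$d = \frac{39}{2}$ ($d = - \frac{7}{2} + \frac{1}{2} \cdot 46 = - \frac{7}{2} + 23 = \frac{39}{2} \approx 19.5$)
$c = -25$
$- 18 \left(\left(- \frac{59}{d} + \frac{c}{-32}\right) - 37\right) = - 18 \left(\left(- \frac{59}{\frac{39}{2}} - \frac{25}{-32}\right) - 37\right) = - 18 \left(\left(\left(-59\right) \frac{2}{39} - - \frac{25}{32}\right) - 37\right) = - 18 \left(\left(- \frac{118}{39} + \frac{25}{32}\right) - 37\right) = - 18 \left(- \frac{2801}{1248} - 37\right) = \left(-18\right) \left(- \frac{48977}{1248}\right) = \frac{146931}{208}$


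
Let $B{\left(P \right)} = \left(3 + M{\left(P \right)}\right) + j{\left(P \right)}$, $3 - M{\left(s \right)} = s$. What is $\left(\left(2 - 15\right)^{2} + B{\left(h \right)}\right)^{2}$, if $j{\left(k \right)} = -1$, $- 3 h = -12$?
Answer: $28900$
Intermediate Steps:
$M{\left(s \right)} = 3 - s$
$h = 4$ ($h = \left(- \frac{1}{3}\right) \left(-12\right) = 4$)
$B{\left(P \right)} = 5 - P$ ($B{\left(P \right)} = \left(3 - \left(-3 + P\right)\right) - 1 = \left(6 - P\right) - 1 = 5 - P$)
$\left(\left(2 - 15\right)^{2} + B{\left(h \right)}\right)^{2} = \left(\left(2 - 15\right)^{2} + \left(5 - 4\right)\right)^{2} = \left(\left(-13\right)^{2} + \left(5 - 4\right)\right)^{2} = \left(169 + 1\right)^{2} = 170^{2} = 28900$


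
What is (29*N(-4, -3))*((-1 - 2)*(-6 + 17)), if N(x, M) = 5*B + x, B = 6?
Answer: -24882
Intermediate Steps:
N(x, M) = 30 + x (N(x, M) = 5*6 + x = 30 + x)
(29*N(-4, -3))*((-1 - 2)*(-6 + 17)) = (29*(30 - 4))*((-1 - 2)*(-6 + 17)) = (29*26)*(-3*11) = 754*(-33) = -24882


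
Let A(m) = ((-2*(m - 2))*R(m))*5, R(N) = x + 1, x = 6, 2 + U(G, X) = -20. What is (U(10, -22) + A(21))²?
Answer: 1827904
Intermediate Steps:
U(G, X) = -22 (U(G, X) = -2 - 20 = -22)
R(N) = 7 (R(N) = 6 + 1 = 7)
A(m) = 140 - 70*m (A(m) = (-2*(m - 2)*7)*5 = (-2*(-2 + m)*7)*5 = ((4 - 2*m)*7)*5 = (28 - 14*m)*5 = 140 - 70*m)
(U(10, -22) + A(21))² = (-22 + (140 - 70*21))² = (-22 + (140 - 1470))² = (-22 - 1330)² = (-1352)² = 1827904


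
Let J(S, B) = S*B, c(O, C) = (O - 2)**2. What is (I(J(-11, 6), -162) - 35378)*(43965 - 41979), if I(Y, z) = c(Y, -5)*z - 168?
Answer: -1558283124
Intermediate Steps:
c(O, C) = (-2 + O)**2
J(S, B) = B*S
I(Y, z) = -168 + z*(-2 + Y)**2 (I(Y, z) = (-2 + Y)**2*z - 168 = z*(-2 + Y)**2 - 168 = -168 + z*(-2 + Y)**2)
(I(J(-11, 6), -162) - 35378)*(43965 - 41979) = ((-168 - 162*(-2 + 6*(-11))**2) - 35378)*(43965 - 41979) = ((-168 - 162*(-2 - 66)**2) - 35378)*1986 = ((-168 - 162*(-68)**2) - 35378)*1986 = ((-168 - 162*4624) - 35378)*1986 = ((-168 - 749088) - 35378)*1986 = (-749256 - 35378)*1986 = -784634*1986 = -1558283124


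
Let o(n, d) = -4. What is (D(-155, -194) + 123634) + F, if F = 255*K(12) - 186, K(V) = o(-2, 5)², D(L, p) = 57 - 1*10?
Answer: 127575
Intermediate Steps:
D(L, p) = 47 (D(L, p) = 57 - 10 = 47)
K(V) = 16 (K(V) = (-4)² = 16)
F = 3894 (F = 255*16 - 186 = 4080 - 186 = 3894)
(D(-155, -194) + 123634) + F = (47 + 123634) + 3894 = 123681 + 3894 = 127575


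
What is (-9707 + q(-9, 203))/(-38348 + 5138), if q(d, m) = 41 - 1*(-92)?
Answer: 4787/16605 ≈ 0.28829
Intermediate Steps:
q(d, m) = 133 (q(d, m) = 41 + 92 = 133)
(-9707 + q(-9, 203))/(-38348 + 5138) = (-9707 + 133)/(-38348 + 5138) = -9574/(-33210) = -9574*(-1/33210) = 4787/16605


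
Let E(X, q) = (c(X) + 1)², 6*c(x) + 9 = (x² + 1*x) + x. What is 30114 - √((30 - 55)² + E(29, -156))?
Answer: 30114 - √206329/3 ≈ 29963.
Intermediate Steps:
c(x) = -3/2 + x/3 + x²/6 (c(x) = -3/2 + ((x² + 1*x) + x)/6 = -3/2 + ((x² + x) + x)/6 = -3/2 + ((x + x²) + x)/6 = -3/2 + (x² + 2*x)/6 = -3/2 + (x/3 + x²/6) = -3/2 + x/3 + x²/6)
E(X, q) = (-½ + X/3 + X²/6)² (E(X, q) = ((-3/2 + X/3 + X²/6) + 1)² = (-½ + X/3 + X²/6)²)
30114 - √((30 - 55)² + E(29, -156)) = 30114 - √((30 - 55)² + (-3 + 29² + 2*29)²/36) = 30114 - √((-25)² + (-3 + 841 + 58)²/36) = 30114 - √(625 + (1/36)*896²) = 30114 - √(625 + (1/36)*802816) = 30114 - √(625 + 200704/9) = 30114 - √(206329/9) = 30114 - √206329/3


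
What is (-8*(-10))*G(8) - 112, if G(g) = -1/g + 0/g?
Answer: -122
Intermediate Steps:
G(g) = -1/g (G(g) = -1/g + 0 = -1/g)
(-8*(-10))*G(8) - 112 = (-8*(-10))*(-1/8) - 112 = 80*(-1*⅛) - 112 = 80*(-⅛) - 112 = -10 - 112 = -122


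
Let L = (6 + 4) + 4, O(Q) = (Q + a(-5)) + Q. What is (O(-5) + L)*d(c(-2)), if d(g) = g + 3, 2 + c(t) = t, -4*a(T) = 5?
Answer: -11/4 ≈ -2.7500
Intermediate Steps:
a(T) = -5/4 (a(T) = -¼*5 = -5/4)
c(t) = -2 + t
d(g) = 3 + g
O(Q) = -5/4 + 2*Q (O(Q) = (Q - 5/4) + Q = (-5/4 + Q) + Q = -5/4 + 2*Q)
L = 14 (L = 10 + 4 = 14)
(O(-5) + L)*d(c(-2)) = ((-5/4 + 2*(-5)) + 14)*(3 + (-2 - 2)) = ((-5/4 - 10) + 14)*(3 - 4) = (-45/4 + 14)*(-1) = (11/4)*(-1) = -11/4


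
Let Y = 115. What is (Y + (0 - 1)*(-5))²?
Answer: 14400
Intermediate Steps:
(Y + (0 - 1)*(-5))² = (115 + (0 - 1)*(-5))² = (115 - 1*(-5))² = (115 + 5)² = 120² = 14400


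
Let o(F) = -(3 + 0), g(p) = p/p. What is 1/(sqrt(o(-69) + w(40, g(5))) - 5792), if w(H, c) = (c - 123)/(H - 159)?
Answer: -689248/3992124651 - I*sqrt(27965)/3992124651 ≈ -0.00017265 - 4.1889e-8*I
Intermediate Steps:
g(p) = 1
w(H, c) = (-123 + c)/(-159 + H)
o(F) = -3 (o(F) = -1*3 = -3)
1/(sqrt(o(-69) + w(40, g(5))) - 5792) = 1/(sqrt(-3 + (-123 + 1)/(-159 + 40)) - 5792) = 1/(sqrt(-3 - 122/(-119)) - 5792) = 1/(sqrt(-3 - 1/119*(-122)) - 5792) = 1/(sqrt(-3 + 122/119) - 5792) = 1/(sqrt(-235/119) - 5792) = 1/(I*sqrt(27965)/119 - 5792) = 1/(-5792 + I*sqrt(27965)/119)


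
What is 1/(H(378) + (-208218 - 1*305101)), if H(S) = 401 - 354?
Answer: -1/513272 ≈ -1.9483e-6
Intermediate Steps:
H(S) = 47
1/(H(378) + (-208218 - 1*305101)) = 1/(47 + (-208218 - 1*305101)) = 1/(47 + (-208218 - 305101)) = 1/(47 - 513319) = 1/(-513272) = -1/513272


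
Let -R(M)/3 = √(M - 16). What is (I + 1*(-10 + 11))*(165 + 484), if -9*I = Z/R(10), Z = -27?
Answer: 649 + 649*I*√6/6 ≈ 649.0 + 264.95*I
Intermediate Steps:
R(M) = -3*√(-16 + M) (R(M) = -3*√(M - 16) = -3*√(-16 + M))
I = I*√6/6 (I = -(-3)/((-3*√(-16 + 10))) = -(-3)/((-3*I*√6)) = -(-3)*I*√6/18 = -(-1)*I*√6/6 = I*√6/6 ≈ 0.40825*I)
(I + 1*(-10 + 11))*(165 + 484) = (I*√6/6 + 1*(-10 + 11))*(165 + 484) = (I*√6/6 + 1*1)*649 = (I*√6/6 + 1)*649 = (1 + I*√6/6)*649 = 649 + 649*I*√6/6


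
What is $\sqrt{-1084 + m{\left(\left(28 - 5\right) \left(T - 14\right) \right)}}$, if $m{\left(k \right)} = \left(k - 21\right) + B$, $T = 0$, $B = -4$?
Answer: $3 i \sqrt{159} \approx 37.829 i$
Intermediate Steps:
$m{\left(k \right)} = -25 + k$ ($m{\left(k \right)} = \left(k - 21\right) - 4 = \left(-21 + k\right) - 4 = -25 + k$)
$\sqrt{-1084 + m{\left(\left(28 - 5\right) \left(T - 14\right) \right)}} = \sqrt{-1084 + \left(-25 + \left(28 - 5\right) \left(0 - 14\right)\right)} = \sqrt{-1084 + \left(-25 + 23 \left(-14\right)\right)} = \sqrt{-1084 - 347} = \sqrt{-1431} = 3 i \sqrt{159}$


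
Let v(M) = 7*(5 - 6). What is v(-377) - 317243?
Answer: -317250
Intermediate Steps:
v(M) = -7 (v(M) = 7*(-1) = -7)
v(-377) - 317243 = -7 - 317243 = -317250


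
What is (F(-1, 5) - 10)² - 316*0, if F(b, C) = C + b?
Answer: 36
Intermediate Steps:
(F(-1, 5) - 10)² - 316*0 = ((5 - 1) - 10)² - 316*0 = (4 - 10)² + 0 = (-6)² + 0 = 36 + 0 = 36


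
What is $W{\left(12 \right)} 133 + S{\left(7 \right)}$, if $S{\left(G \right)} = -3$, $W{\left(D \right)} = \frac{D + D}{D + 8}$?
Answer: $\frac{783}{5} \approx 156.6$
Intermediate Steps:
$W{\left(D \right)} = \frac{2 D}{8 + D}$
$W{\left(12 \right)} 133 + S{\left(7 \right)} = 2 \cdot 12 \frac{1}{8 + 12} \cdot 133 - 3 = 2 \cdot 12 \cdot \frac{1}{20} \cdot 133 - 3 = \frac{6}{5} \cdot 133 - 3 = \frac{798}{5} - 3 = \frac{783}{5}$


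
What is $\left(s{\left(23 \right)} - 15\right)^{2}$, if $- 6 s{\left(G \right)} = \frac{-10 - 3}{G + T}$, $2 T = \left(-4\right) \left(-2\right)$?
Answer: $\frac{5841889}{26244} \approx 222.6$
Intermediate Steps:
$T = 4$ ($T = \frac{\left(-4\right) \left(-2\right)}{2} = \frac{1}{2} \cdot 8 = 4$)
$s{\left(G \right)} = \frac{13}{6 \left(4 + G\right)}$ ($s{\left(G \right)} = - \frac{\left(-10 - 3\right) \frac{1}{G + 4}}{6} = - \frac{\left(-13\right) \frac{1}{4 + G}}{6} = \frac{13}{6 \left(4 + G\right)}$)
$\left(s{\left(23 \right)} - 15\right)^{2} = \left(\frac{13}{6 \left(4 + 23\right)} - 15\right)^{2} = \left(\frac{13}{6 \cdot 27} - 15\right)^{2} = \left(\frac{13}{6} \cdot \frac{1}{27} - 15\right)^{2} = \left(\frac{13}{162} - 15\right)^{2} = \left(- \frac{2417}{162}\right)^{2} = \frac{5841889}{26244}$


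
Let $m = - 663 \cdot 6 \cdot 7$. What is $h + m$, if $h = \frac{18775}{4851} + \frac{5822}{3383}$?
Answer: $- \frac{456887081971}{16410933} \approx -27840.0$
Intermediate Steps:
$h = \frac{91758347}{16410933}$ ($h = 18775 \cdot \frac{1}{4851} + 5822 \cdot \frac{1}{3383} = \frac{18775}{4851} + \frac{5822}{3383} = \frac{91758347}{16410933} \approx 5.5913$)
$m = -27846$ ($m = \left(-663\right) 42 = -27846$)
$h + m = \frac{91758347}{16410933} - 27846 = - \frac{456887081971}{16410933}$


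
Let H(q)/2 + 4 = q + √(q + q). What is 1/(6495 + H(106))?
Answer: 6699/44875753 - 4*√53/44875753 ≈ 0.00014863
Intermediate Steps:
H(q) = -8 + 2*q + 2*√2*√q (H(q) = -8 + 2*(q + √(q + q)) = -8 + 2*(q + √(2*q)) = -8 + 2*(q + √2*√q) = -8 + (2*q + 2*√2*√q) = -8 + 2*q + 2*√2*√q)
1/(6495 + H(106)) = 1/(6495 + (-8 + 2*106 + 2*√2*√106)) = 1/(6495 + (-8 + 212 + 4*√53)) = 1/(6495 + (204 + 4*√53)) = 1/(6699 + 4*√53)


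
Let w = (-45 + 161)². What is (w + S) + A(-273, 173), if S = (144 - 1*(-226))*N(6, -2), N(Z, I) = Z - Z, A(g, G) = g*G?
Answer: -33773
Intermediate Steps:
A(g, G) = G*g
N(Z, I) = 0
S = 0 (S = (144 - 1*(-226))*0 = (144 + 226)*0 = 370*0 = 0)
w = 13456 (w = 116² = 13456)
(w + S) + A(-273, 173) = (13456 + 0) + 173*(-273) = 13456 - 47229 = -33773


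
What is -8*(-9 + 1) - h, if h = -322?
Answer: 386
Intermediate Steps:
-8*(-9 + 1) - h = -8*(-9 + 1) - 1*(-322) = -8*(-8) + 322 = 64 + 322 = 386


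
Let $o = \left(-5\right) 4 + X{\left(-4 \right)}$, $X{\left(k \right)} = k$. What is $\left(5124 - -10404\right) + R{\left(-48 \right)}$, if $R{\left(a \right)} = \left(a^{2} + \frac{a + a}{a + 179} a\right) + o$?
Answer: $\frac{2337456}{131} \approx 17843.0$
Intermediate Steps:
$o = -24$ ($o = \left(-5\right) 4 - 4 = -20 - 4 = -24$)
$R{\left(a \right)} = -24 + a^{2} + \frac{2 a^{2}}{179 + a}$ ($R{\left(a \right)} = \left(a^{2} + \frac{a + a}{a + 179} a\right) - 24 = \left(a^{2} + \frac{2 a}{179 + a} a\right) - 24 = \left(a^{2} + \frac{2 a^{2}}{179 + a}\right) - 24 = -24 + a^{2} + \frac{2 a^{2}}{179 + a}$)
$\left(5124 - -10404\right) + R{\left(-48 \right)} = \left(5124 - -10404\right) + \frac{-4296 + \left(-48\right)^{3} - -1152 + 181 \left(-48\right)^{2}}{179 - 48} = \left(5124 + 10404\right) + \frac{-4296 - 110592 + 1152 + 181 \cdot 2304}{131} = 15528 + \frac{-4296 - 110592 + 1152 + 417024}{131} = 15528 + \frac{1}{131} \cdot 303288 = 15528 + \frac{303288}{131} = \frac{2337456}{131}$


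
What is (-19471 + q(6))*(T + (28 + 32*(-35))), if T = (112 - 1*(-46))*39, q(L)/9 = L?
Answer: -98444190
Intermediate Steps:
q(L) = 9*L
T = 6162 (T = (112 + 46)*39 = 158*39 = 6162)
(-19471 + q(6))*(T + (28 + 32*(-35))) = (-19471 + 9*6)*(6162 + (28 + 32*(-35))) = (-19471 + 54)*(6162 + (28 - 1120)) = -19417*(6162 - 1092) = -19417*5070 = -98444190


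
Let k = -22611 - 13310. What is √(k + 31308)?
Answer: I*√4613 ≈ 67.919*I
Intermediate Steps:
k = -35921
√(k + 31308) = √(-35921 + 31308) = √(-4613) = I*√4613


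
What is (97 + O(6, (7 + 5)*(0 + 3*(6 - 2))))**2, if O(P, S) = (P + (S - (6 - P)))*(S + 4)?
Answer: 497156209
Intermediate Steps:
O(P, S) = (4 + S)*(-6 + S + 2*P) (O(P, S) = (P + (S + (-6 + P)))*(4 + S) = (P + (-6 + P + S))*(4 + S) = (-6 + S + 2*P)*(4 + S) = (4 + S)*(-6 + S + 2*P))
(97 + O(6, (7 + 5)*(0 + 3*(6 - 2))))**2 = (97 + (-24 + ((7 + 5)*(0 + 3*(6 - 2)))**2 - 2*(7 + 5)*(0 + 3*(6 - 2)) + 8*6 + 2*6*((7 + 5)*(0 + 3*(6 - 2)))))**2 = (97 + (-24 + (12*(0 + 3*4))**2 - 24*(0 + 3*4) + 48 + 2*6*(12*(0 + 3*4))))**2 = (97 + (-24 + (12*(0 + 12))**2 - 24*(0 + 12) + 48 + 2*6*(12*(0 + 12))))**2 = (97 + (-24 + (12*12)**2 - 24*12 + 48 + 2*6*(12*12)))**2 = (97 + (-24 + 144**2 - 2*144 + 48 + 2*6*144))**2 = (97 + (-24 + 20736 - 288 + 48 + 1728))**2 = (97 + 22200)**2 = 22297**2 = 497156209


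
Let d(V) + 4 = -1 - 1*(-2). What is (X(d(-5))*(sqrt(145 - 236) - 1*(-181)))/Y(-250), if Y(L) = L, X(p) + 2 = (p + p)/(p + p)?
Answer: 181/250 + I*sqrt(91)/250 ≈ 0.724 + 0.038158*I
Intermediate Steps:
d(V) = -3 (d(V) = -4 + (-1 - 1*(-2)) = -4 + (-1 + 2) = -4 + 1 = -3)
X(p) = -1 (X(p) = -2 + (p + p)/(p + p) = -2 + (2*p)/((2*p)) = -2 + (2*p)*(1/(2*p)) = -2 + 1 = -1)
(X(d(-5))*(sqrt(145 - 236) - 1*(-181)))/Y(-250) = -(sqrt(145 - 236) - 1*(-181))/(-250) = -(sqrt(-91) + 181)*(-1/250) = -(I*sqrt(91) + 181)*(-1/250) = -(181 + I*sqrt(91))*(-1/250) = (-181 - I*sqrt(91))*(-1/250) = 181/250 + I*sqrt(91)/250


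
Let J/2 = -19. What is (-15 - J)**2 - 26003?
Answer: -25474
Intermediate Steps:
J = -38 (J = 2*(-19) = -38)
(-15 - J)**2 - 26003 = (-15 - 1*(-38))**2 - 26003 = (-15 + 38)**2 - 26003 = 23**2 - 26003 = 529 - 26003 = -25474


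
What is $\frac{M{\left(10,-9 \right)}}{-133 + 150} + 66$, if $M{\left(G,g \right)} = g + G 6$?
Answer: $69$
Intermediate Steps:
$M{\left(G,g \right)} = g + 6 G$
$\frac{M{\left(10,-9 \right)}}{-133 + 150} + 66 = \frac{-9 + 6 \cdot 10}{-133 + 150} + 66 = \frac{-9 + 60}{17} + 66 = 51 \cdot \frac{1}{17} + 66 = 3 + 66 = 69$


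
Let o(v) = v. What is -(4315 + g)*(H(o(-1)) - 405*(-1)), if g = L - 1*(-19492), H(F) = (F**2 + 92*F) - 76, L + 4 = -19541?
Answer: -1014356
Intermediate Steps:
L = -19545 (L = -4 - 19541 = -19545)
H(F) = -76 + F**2 + 92*F
g = -53 (g = -19545 - 1*(-19492) = -19545 + 19492 = -53)
-(4315 + g)*(H(o(-1)) - 405*(-1)) = -(4315 - 53)*((-76 + (-1)**2 + 92*(-1)) - 405*(-1)) = -4262*((-76 + 1 - 92) - 405*(-1)) = -4262*(-167 + 405) = -4262*238 = -1*1014356 = -1014356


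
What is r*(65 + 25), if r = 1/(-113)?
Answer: -90/113 ≈ -0.79646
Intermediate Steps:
r = -1/113 ≈ -0.0088496
r*(65 + 25) = -(65 + 25)/113 = -1/113*90 = -90/113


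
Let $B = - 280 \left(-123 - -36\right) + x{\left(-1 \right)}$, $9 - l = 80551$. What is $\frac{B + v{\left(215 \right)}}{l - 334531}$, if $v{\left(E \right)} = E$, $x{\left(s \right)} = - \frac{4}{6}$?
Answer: $- \frac{73723}{1245219} \approx -0.059205$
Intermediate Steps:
$l = -80542$ ($l = 9 - 80551 = -80542$)
$x{\left(s \right)} = - \frac{2}{3}$ ($x{\left(s \right)} = \left(-4\right) \frac{1}{6} = - \frac{2}{3}$)
$B = \frac{73078}{3}$ ($B = - 280 \left(-123 - -36\right) - \frac{2}{3} = - 280 \left(-123 + 36\right) - \frac{2}{3} = \left(-280\right) \left(-87\right) - \frac{2}{3} = 24360 - \frac{2}{3} = \frac{73078}{3} \approx 24359.0$)
$\frac{B + v{\left(215 \right)}}{l - 334531} = \frac{\frac{73078}{3} + 215}{-80542 - 334531} = \frac{73723}{3 \left(-415073\right)} = \frac{73723}{3} \left(- \frac{1}{415073}\right) = - \frac{73723}{1245219}$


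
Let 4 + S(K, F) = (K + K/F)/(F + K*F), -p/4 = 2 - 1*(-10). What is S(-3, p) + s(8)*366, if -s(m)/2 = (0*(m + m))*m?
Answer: -6191/1536 ≈ -4.0306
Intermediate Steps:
p = -48 (p = -4*(2 - 1*(-10)) = -4*(2 + 10) = -4*12 = -48)
S(K, F) = -4 + (K + K/F)/(F + F*K) (S(K, F) = -4 + (K + K/F)/(F + K*F) = -4 + (K + K/F)/(F + F*K))
s(m) = 0 (s(m) = -2*0*(m + m)*m = -2*0*(2*m)*m = -0*m = -2*0 = 0)
S(-3, p) + s(8)*366 = (-3 - 4*(-48)**2 - 48*(-3) - 4*(-3)*(-48)**2)/((-48)**2*(1 - 3)) + 0*366 = (1/2304)*(-3 - 4*2304 + 144 - 4*(-3)*2304)/(-2) + 0 = (1/2304)*(-1/2)*(-3 - 9216 + 144 + 27648) + 0 = (1/2304)*(-1/2)*18573 + 0 = -6191/1536 + 0 = -6191/1536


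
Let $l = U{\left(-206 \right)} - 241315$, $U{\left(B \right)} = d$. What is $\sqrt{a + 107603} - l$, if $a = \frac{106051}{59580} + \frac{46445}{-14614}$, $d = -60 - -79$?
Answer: $241296 + \frac{\sqrt{566494174750253010395}}{72558510} \approx 2.4162 \cdot 10^{5}$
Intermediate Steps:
$d = 19$ ($d = -60 + 79 = 19$)
$a = - \frac{608681893}{435351060}$ ($a = 106051 \cdot \frac{1}{59580} + 46445 \left(- \frac{1}{14614}\right) = \frac{106051}{59580} - \frac{46445}{14614} = - \frac{608681893}{435351060} \approx -1.3981$)
$U{\left(B \right)} = 19$
$l = -241296$ ($l = 19 - 241315 = -241296$)
$\sqrt{a + 107603} - l = \sqrt{- \frac{608681893}{435351060} + 107603} - -241296 = \sqrt{\frac{46844471427287}{435351060}} + 241296 = \frac{\sqrt{566494174750253010395}}{72558510} + 241296 = 241296 + \frac{\sqrt{566494174750253010395}}{72558510}$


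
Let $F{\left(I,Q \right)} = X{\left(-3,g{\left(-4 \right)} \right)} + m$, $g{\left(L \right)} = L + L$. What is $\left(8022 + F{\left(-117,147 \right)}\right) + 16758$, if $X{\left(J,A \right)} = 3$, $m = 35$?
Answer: $24818$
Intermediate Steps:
$g{\left(L \right)} = 2 L$
$F{\left(I,Q \right)} = 38$ ($F{\left(I,Q \right)} = 3 + 35 = 38$)
$\left(8022 + F{\left(-117,147 \right)}\right) + 16758 = \left(8022 + 38\right) + 16758 = 8060 + 16758 = 24818$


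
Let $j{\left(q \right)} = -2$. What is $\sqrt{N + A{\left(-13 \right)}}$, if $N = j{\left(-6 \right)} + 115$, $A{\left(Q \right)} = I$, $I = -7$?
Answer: $\sqrt{106} \approx 10.296$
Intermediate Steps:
$A{\left(Q \right)} = -7$
$N = 113$ ($N = -2 + 115 = 113$)
$\sqrt{N + A{\left(-13 \right)}} = \sqrt{113 - 7} = \sqrt{106}$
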